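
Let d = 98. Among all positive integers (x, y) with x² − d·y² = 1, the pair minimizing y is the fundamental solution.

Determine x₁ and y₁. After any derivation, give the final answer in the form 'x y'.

99 10

√98 → a₀=9, period (1,8,1,18); ℓ=4 even so k=3
step 0: (9, 1)  from 9·(1,0) + (0,1)
step 1: (10, 1)  from 1·(9,1) + (1,0)
step 2: (89, 9)  from 8·(10,1) + (9,1)
step 3: (99, 10)  from 1·(89,9) + (10,1)
→ (99, 10).  Check: 99²=9801, 98·10²=9800, difference 1.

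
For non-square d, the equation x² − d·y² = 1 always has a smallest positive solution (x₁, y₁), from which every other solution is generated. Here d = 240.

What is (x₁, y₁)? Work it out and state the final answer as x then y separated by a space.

[15; 2,30] for √240; ℓ=2 ⇒ convergent index 1
step 0: (15, 1)  from 15·(1,0) + (0,1)
step 1: (31, 2)  from 2·(15,1) + (1,0)
(x₁, y₁) = (31, 2);  31² − 240·2² = 1 ✓

31 2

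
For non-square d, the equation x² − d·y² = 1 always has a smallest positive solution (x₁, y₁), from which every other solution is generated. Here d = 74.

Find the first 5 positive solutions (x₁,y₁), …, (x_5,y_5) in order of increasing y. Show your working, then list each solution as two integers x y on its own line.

[8; 1,1,1,1,16] for √74; ℓ=5 ⇒ convergent index 9
k=0  a_k=8  p_k/q_k = 8/1
k=1  a_k=1  p_k/q_k = 9/1
k=2  a_k=1  p_k/q_k = 17/2
k=3  a_k=1  p_k/q_k = 26/3
k=4  a_k=1  p_k/q_k = 43/5
k=5  a_k=16  p_k/q_k = 714/83
k=6  a_k=1  p_k/q_k = 757/88
k=7  a_k=1  p_k/q_k = 1471/171
k=8  a_k=1  p_k/q_k = 2228/259
k=9  a_k=1  p_k/q_k = 3699/430
(x₁, y₁) = (3699, 430);  3699² − 74·430² = 1 ✓
n=2: (3699,430)∘(3699,430) = (3699·3699+74·430·430, 3699·430+430·3699) = (27365201,3181140)
n=3: (27365201,3181140)∘(3699,430) = (3699·27365201+74·430·3181140, 3699·3181140+430·27365201) = (202447753299,23534073290)
n=4: (202447753299,23534073290)∘(3699,430) = (3699·202447753299+74·430·23534073290, 3699·23534073290+430·202447753299) = (1497708451540801,174105071018280)
n=5: (1497708451540801,174105071018280)∘(3699,430) = (3699·1497708451540801+74·430·174105071018280, 3699·174105071018280+430·1497708451540801) = (11080046922051092499,1288029291859162150)

3699 430
27365201 3181140
202447753299 23534073290
1497708451540801 174105071018280
11080046922051092499 1288029291859162150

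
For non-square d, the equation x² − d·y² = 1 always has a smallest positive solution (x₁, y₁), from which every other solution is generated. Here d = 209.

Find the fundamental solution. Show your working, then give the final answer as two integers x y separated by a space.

46551 3220

√209 = [14; 2,5,3,2,3,5,2,28, …], period ℓ=8 (even) → k=7
i=0: a=14 ⇒ p=14, q=1
…
i=6: a=5 ⇒ p=21266, q=1471
i=7: a=2 ⇒ p=46551, q=3220
fundamental: x₁=46551, y₁=3220  (since 2166995601 − 209·10368400 = 1)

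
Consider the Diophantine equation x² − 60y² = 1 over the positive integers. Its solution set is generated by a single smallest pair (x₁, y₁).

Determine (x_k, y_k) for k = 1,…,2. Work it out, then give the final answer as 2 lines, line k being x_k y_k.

31 4
1921 248

√60 → a₀=7, period (1,2,1,14); ℓ=4 even so k=3
step 0: (7, 1)  from 7·(1,0) + (0,1)
…
step 2: (23, 3)  from 2·(8,1) + (7,1)
step 3: (31, 4)  from 1·(23,3) + (8,1)
fundamental: x₁=31, y₁=4  (since 961 − 60·16 = 1)
(x_2, y_2) = (31·31 + 60·4·4, 31·4 + 4·31) = (1921, 248)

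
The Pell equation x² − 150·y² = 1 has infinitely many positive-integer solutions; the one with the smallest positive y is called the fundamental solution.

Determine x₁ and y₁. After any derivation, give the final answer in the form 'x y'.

49 4

d=150: √d = [12; 4,24] (ℓ=2, even), read p_1/q_1
i=0: a=12 ⇒ p=12, q=1
i=1: a=4 ⇒ p=49, q=4
→ (49, 4).  Check: 49²=2401, 150·4²=2400, difference 1.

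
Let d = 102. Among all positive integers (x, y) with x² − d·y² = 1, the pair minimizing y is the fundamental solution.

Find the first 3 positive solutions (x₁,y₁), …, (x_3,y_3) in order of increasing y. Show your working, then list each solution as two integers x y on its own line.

[10; 10,20] for √102; ℓ=2 ⇒ convergent index 1
k=0  a_k=10  p_k/q_k = 10/1
k=1  a_k=10  p_k/q_k = 101/10
fundamental: x₁=101, y₁=10  (since 10201 − 102·100 = 1)
(101+10√102)^2 = 20401 + 2020√102
(101+10√102)^3 = 4120901 + 408030√102

101 10
20401 2020
4120901 408030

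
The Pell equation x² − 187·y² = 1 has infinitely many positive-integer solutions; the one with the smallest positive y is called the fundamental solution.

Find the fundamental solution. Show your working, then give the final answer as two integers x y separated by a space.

√187 → a₀=13, period (1,2,13,2,1,26); ℓ=6 even so k=5
a_0=13:  p_0=13·1+0=13,  q_0=13·0+1=1
a_1=1:  p_1=1·13+1=14,  q_1=1·1+0=1
a_2=2:  p_2=2·14+13=41,  q_2=2·1+1=3
a_3=13:  p_3=13·41+14=547,  q_3=13·3+1=40
a_4=2:  p_4=2·547+41=1135,  q_4=2·40+3=83
a_5=1:  p_5=1·1135+547=1682,  q_5=1·83+40=123
(x₁, y₁) = (1682, 123);  1682² − 187·123² = 1 ✓

1682 123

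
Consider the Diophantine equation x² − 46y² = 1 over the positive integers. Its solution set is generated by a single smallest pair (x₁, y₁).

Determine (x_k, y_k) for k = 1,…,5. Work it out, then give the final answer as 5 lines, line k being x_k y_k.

√46 = [6; 1,3,1,1,2,6,2,1,1,3,1,12, …], period ℓ=12 (even) → k=11
k=0  a_k=6  p_k/q_k = 6/1
k=1  a_k=1  p_k/q_k = 7/1
…
k=7  a_k=2  p_k/q_k = 2150/317
…
k=10  a_k=3  p_k/q_k = 19038/2807
k=11  a_k=1  p_k/q_k = 24335/3588
→ (24335, 3588).  Check: 24335²=592192225, 46·3588²=592192224, difference 1.
k=2:  x_2 = 24335·24335+46·3588·3588 = 1184384449,  y_2 = 24335·3588+3588·24335 = 174627960
k=3:  x_3 = 24335·1184384449+46·3588·174627960 = 57643991108495,  y_3 = 24335·174627960+3588·1184384449 = 8499142809612
k=4:  x_4 = 24335·57643991108495+46·3588·8499142809612 = 2805533046066067201,  y_4 = 24335·8499142809612+3588·57643991108495 = 413653280369188080
k=5:  x_5 = 24335·2805533046066067201+46·3588·413653280369188080 = 136545293294391499564175,  y_5 = 24335·413653280369188080+3588·2805533046066067201 = 20132505147069241043988

24335 3588
1184384449 174627960
57643991108495 8499142809612
2805533046066067201 413653280369188080
136545293294391499564175 20132505147069241043988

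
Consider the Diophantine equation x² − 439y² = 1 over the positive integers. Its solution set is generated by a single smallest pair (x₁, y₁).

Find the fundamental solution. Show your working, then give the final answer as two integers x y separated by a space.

d=439: √d = [20; 1,19,1,40] (ℓ=4, even), read p_3/q_3
k=0  a_k=20  p_k/q_k = 20/1
…
k=2  a_k=19  p_k/q_k = 419/20
k=3  a_k=1  p_k/q_k = 440/21
fundamental: x₁=440, y₁=21  (since 193600 − 439·441 = 1)

440 21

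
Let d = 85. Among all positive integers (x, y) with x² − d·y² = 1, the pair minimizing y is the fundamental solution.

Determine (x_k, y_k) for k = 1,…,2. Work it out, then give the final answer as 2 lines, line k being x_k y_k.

d=85: √d = [9; 4,1,1,4,18] (ℓ=5, odd), read p_9/q_9
a_0=9:  p_0=9·1+0=9,  q_0=9·0+1=1
a_1=4:  p_1=4·9+1=37,  q_1=4·1+0=4
a_2=1:  p_2=1·37+9=46,  q_2=1·4+1=5
a_3=1:  p_3=1·46+37=83,  q_3=1·5+4=9
a_4=4:  p_4=4·83+46=378,  q_4=4·9+5=41
…
a_6=4:  p_6=4·6887+378=27926,  q_6=4·747+41=3029
…
a_8=1:  p_8=1·34813+27926=62739,  q_8=1·3776+3029=6805
a_9=4:  p_9=4·62739+34813=285769,  q_9=4·6805+3776=30996
(x₁, y₁) = (285769, 30996);  285769² − 85·30996² = 1 ✓
k=2:  x_2 = 285769·285769+85·30996·30996 = 163327842721,  y_2 = 285769·30996+30996·285769 = 17715391848

285769 30996
163327842721 17715391848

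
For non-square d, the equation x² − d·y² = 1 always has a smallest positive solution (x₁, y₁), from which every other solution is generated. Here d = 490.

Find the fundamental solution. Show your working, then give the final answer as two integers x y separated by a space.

1039681 46968

√490 = [22; 7,2,1,4,4,4,1,2,7,44, …], period ℓ=10 (even) → k=9
i=0: a=22 ⇒ p=22, q=1
i=1: a=7 ⇒ p=155, q=7
i=2: a=2 ⇒ p=332, q=15
i=3: a=1 ⇒ p=487, q=22
…
i=6: a=4 ⇒ p=40708, q=1839
i=7: a=1 ⇒ p=50315, q=2273
i=8: a=2 ⇒ p=141338, q=6385
i=9: a=7 ⇒ p=1039681, q=46968
fundamental: x₁=1039681, y₁=46968  (since 1080936581761 − 490·2205993024 = 1)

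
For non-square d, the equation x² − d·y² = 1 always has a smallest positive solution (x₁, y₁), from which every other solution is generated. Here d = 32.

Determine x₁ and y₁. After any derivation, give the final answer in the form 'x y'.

√32 = [5; 1,1,1,10, …], period ℓ=4 (even) → k=3
i=0: a=5 ⇒ p=5, q=1
i=1: a=1 ⇒ p=6, q=1
i=2: a=1 ⇒ p=11, q=2
i=3: a=1 ⇒ p=17, q=3
(x₁, y₁) = (17, 3);  17² − 32·3² = 1 ✓

17 3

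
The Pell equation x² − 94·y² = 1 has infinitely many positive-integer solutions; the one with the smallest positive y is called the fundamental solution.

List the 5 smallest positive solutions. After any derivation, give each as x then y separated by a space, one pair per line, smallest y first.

2143295 221064
9187426914049 947610731760
39382732335491159615 4062018686654877336
168817626601983862467148801 17412208682026983028992480
723651950015758622280719887718975 74638999614285983163562219965864

d=94: √d = [9; 1,2,3,1,1,…,2,1,18] (ℓ=16, even), read p_15/q_15
a_0=9:  p_0=9·1+0=9,  q_0=9·0+1=1
a_1=1:  p_1=1·9+1=10,  q_1=1·1+0=1
a_2=2:  p_2=2·10+9=29,  q_2=2·1+1=3
a_3=3:  p_3=3·29+10=97,  q_3=3·3+1=10
a_4=1:  p_4=1·97+29=126,  q_4=1·10+3=13
…
a_8=8:  p_8=8·1464+1241=12953,  q_8=8·151+128=1336
…
a_10=5:  p_10=5·14417+12953=85038,  q_10=5·1487+1336=8771
a_11=1:  p_11=1·85038+14417=99455,  q_11=1·8771+1487=10258
a_12=1:  p_12=1·99455+85038=184493,  q_12=1·10258+8771=19029
a_13=3:  p_13=3·184493+99455=652934,  q_13=3·19029+10258=67345
a_14=2:  p_14=2·652934+184493=1490361,  q_14=2·67345+19029=153719
a_15=1:  p_15=1·1490361+652934=2143295,  q_15=1·153719+67345=221064
(x₁, y₁) = (2143295, 221064);  2143295² − 94·221064² = 1 ✓
(2143295+221064√94)^2 = 9187426914049 + 947610731760√94
(2143295+221064√94)^3 = 39382732335491159615 + 4062018686654877336√94
(2143295+221064√94)^4 = 168817626601983862467148801 + 17412208682026983028992480√94
(2143295+221064√94)^5 = 723651950015758622280719887718975 + 74638999614285983163562219965864√94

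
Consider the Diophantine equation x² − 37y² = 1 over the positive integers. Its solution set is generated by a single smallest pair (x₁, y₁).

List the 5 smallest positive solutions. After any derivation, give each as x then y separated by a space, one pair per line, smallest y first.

[6; 12] for √37; ℓ=1 ⇒ convergent index 1
a_0=6:  p_0=6·1+0=6,  q_0=6·0+1=1
a_1=12:  p_1=12·6+1=73,  q_1=12·1+0=12
→ (73, 12).  Check: 73²=5329, 37·12²=5328, difference 1.
(73+12√37)^2 = 10657 + 1752√37
(73+12√37)^3 = 1555849 + 255780√37
(73+12√37)^4 = 227143297 + 37342128√37
(73+12√37)^5 = 33161365513 + 5451694908√37

73 12
10657 1752
1555849 255780
227143297 37342128
33161365513 5451694908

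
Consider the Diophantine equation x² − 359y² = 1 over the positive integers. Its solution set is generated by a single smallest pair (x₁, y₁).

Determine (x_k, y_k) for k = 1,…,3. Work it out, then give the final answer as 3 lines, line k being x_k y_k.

[18; 1,17,1,36] for √359; ℓ=4 ⇒ convergent index 3
a_0=18:  p_0=18·1+0=18,  q_0=18·0+1=1
a_1=1:  p_1=1·18+1=19,  q_1=1·1+0=1
a_2=17:  p_2=17·19+18=341,  q_2=17·1+1=18
a_3=1:  p_3=1·341+19=360,  q_3=1·18+1=19
(x₁, y₁) = (360, 19);  360² − 359·19² = 1 ✓
k=2:  x_2 = 360·360+359·19·19 = 259199,  y_2 = 360·19+19·360 = 13680
k=3:  x_3 = 360·259199+359·19·13680 = 186622920,  y_3 = 360·13680+19·259199 = 9849581

360 19
259199 13680
186622920 9849581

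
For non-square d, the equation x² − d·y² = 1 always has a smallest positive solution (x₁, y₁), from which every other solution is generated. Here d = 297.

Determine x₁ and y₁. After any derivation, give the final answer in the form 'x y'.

√297 → a₀=17, period (4,3,1,1,2,1,1,3,4,34); ℓ=10 even so k=9
i=0: a=17 ⇒ p=17, q=1
…
i=2: a=3 ⇒ p=224, q=13
i=3: a=1 ⇒ p=293, q=17
i=4: a=1 ⇒ p=517, q=30
i=5: a=2 ⇒ p=1327, q=77
…
i=8: a=3 ⇒ p=11357, q=659
i=9: a=4 ⇒ p=48599, q=2820
(x₁, y₁) = (48599, 2820);  48599² − 297·2820² = 1 ✓

48599 2820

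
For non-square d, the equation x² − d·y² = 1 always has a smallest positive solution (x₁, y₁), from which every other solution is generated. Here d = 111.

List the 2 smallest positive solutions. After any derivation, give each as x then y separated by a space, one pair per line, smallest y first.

[10; 1,1,6,1,1,20] for √111; ℓ=6 ⇒ convergent index 5
k=0  a_k=10  p_k/q_k = 10/1
…
k=4  a_k=1  p_k/q_k = 158/15
k=5  a_k=1  p_k/q_k = 295/28
→ (295, 28).  Check: 295²=87025, 111·28²=87024, difference 1.
(x_2, y_2) = (295·295 + 111·28·28, 295·28 + 28·295) = (174049, 16520)

295 28
174049 16520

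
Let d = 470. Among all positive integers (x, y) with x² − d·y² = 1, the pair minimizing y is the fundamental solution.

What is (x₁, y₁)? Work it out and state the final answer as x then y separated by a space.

1691 78

d=470: √d = [21; 1,2,8,2,1,42] (ℓ=6, even), read p_5/q_5
k=0  a_k=21  p_k/q_k = 21/1
…
k=4  a_k=2  p_k/q_k = 1149/53
k=5  a_k=1  p_k/q_k = 1691/78
fundamental: x₁=1691, y₁=78  (since 2859481 − 470·6084 = 1)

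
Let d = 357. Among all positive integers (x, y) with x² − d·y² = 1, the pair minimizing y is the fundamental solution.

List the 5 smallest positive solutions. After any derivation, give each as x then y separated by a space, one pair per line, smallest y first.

d=357: √d = [18; 1,8,2,8,1,36] (ℓ=6, even), read p_5/q_5
k=0  a_k=18  p_k/q_k = 18/1
…
k=4  a_k=8  p_k/q_k = 3042/161
k=5  a_k=1  p_k/q_k = 3401/180
(x₁, y₁) = (3401, 180);  3401² − 357·180² = 1 ✓
(3401+180√357)^2 = 23133601 + 1224360√357
(3401+180√357)^3 = 157354750601 + 8328096540√357
(3401+180√357)^4 = 1070326990454401 + 56647711440720√357
(3401+180√357)^5 = 7280364031716085001 + 385317724891680900√357

3401 180
23133601 1224360
157354750601 8328096540
1070326990454401 56647711440720
7280364031716085001 385317724891680900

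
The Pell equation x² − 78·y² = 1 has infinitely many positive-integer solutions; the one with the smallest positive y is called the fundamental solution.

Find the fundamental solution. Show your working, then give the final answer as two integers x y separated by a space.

53 6

[8; 1,4,1,16] for √78; ℓ=4 ⇒ convergent index 3
i=0: a=8 ⇒ p=8, q=1
…
i=2: a=4 ⇒ p=44, q=5
i=3: a=1 ⇒ p=53, q=6
(x₁, y₁) = (53, 6);  53² − 78·6² = 1 ✓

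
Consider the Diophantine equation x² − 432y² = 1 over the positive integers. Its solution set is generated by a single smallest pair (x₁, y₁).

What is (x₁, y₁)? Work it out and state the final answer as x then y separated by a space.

1351 65

[20; 1,3,1,1,1,3,1,40] for √432; ℓ=8 ⇒ convergent index 7
step 0: (20, 1)  from 20·(1,0) + (0,1)
…
step 2: (83, 4)  from 3·(21,1) + (20,1)
…
step 4: (187, 9)  from 1·(104,5) + (83,4)
…
step 6: (1060, 51)  from 3·(291,14) + (187,9)
step 7: (1351, 65)  from 1·(1060,51) + (291,14)
→ (1351, 65).  Check: 1351²=1825201, 432·65²=1825200, difference 1.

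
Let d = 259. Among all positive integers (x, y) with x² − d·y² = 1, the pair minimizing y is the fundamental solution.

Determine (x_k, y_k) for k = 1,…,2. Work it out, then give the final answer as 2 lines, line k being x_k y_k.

847225 52644
1435580401249 89202625800

[16; 10,1,2,3,4,3,2,1,10,32] for √259; ℓ=10 ⇒ convergent index 9
a_0=16:  p_0=16·1+0=16,  q_0=16·0+1=1
…
a_3=2:  p_3=2·177+161=515,  q_3=2·11+10=32
a_4=3:  p_4=3·515+177=1722,  q_4=3·32+11=107
…
a_6=3:  p_6=3·7403+1722=23931,  q_6=3·460+107=1487
…
a_8=1:  p_8=1·55265+23931=79196,  q_8=1·3434+1487=4921
a_9=10:  p_9=10·79196+55265=847225,  q_9=10·4921+3434=52644
fundamental: x₁=847225, y₁=52644  (since 717790200625 − 259·2771390736 = 1)
n=2: (847225,52644)∘(847225,52644) = (847225·847225+259·52644·52644, 847225·52644+52644·847225) = (1435580401249,89202625800)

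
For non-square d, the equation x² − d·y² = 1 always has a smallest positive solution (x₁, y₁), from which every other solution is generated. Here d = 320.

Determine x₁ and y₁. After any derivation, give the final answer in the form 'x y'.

161 9

[17; 1,7,1,34] for √320; ℓ=4 ⇒ convergent index 3
a_0=17:  p_0=17·1+0=17,  q_0=17·0+1=1
…
a_2=7:  p_2=7·18+17=143,  q_2=7·1+1=8
a_3=1:  p_3=1·143+18=161,  q_3=1·8+1=9
(x₁, y₁) = (161, 9);  161² − 320·9² = 1 ✓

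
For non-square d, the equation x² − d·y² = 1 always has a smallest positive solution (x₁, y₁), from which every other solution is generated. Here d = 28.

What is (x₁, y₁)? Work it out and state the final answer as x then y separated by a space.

[5; 3,2,3,10] for √28; ℓ=4 ⇒ convergent index 3
k=0  a_k=5  p_k/q_k = 5/1
k=1  a_k=3  p_k/q_k = 16/3
k=2  a_k=2  p_k/q_k = 37/7
k=3  a_k=3  p_k/q_k = 127/24
fundamental: x₁=127, y₁=24  (since 16129 − 28·576 = 1)

127 24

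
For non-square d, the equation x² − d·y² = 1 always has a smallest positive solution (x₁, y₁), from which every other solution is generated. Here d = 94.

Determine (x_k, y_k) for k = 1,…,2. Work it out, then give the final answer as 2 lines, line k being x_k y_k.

2143295 221064
9187426914049 947610731760

√94 = [9; 1,2,3,1,1,…,2,1,18, …], period ℓ=16 (even) → k=15
k=0  a_k=9  p_k/q_k = 9/1
…
k=2  a_k=2  p_k/q_k = 29/3
…
k=6  a_k=5  p_k/q_k = 1241/128
k=7  a_k=1  p_k/q_k = 1464/151
k=8  a_k=8  p_k/q_k = 12953/1336
…
k=11  a_k=1  p_k/q_k = 99455/10258
k=12  a_k=1  p_k/q_k = 184493/19029
k=13  a_k=3  p_k/q_k = 652934/67345
k=14  a_k=2  p_k/q_k = 1490361/153719
k=15  a_k=1  p_k/q_k = 2143295/221064
→ (2143295, 221064).  Check: 2143295²=4593713457025, 94·221064²=4593713457024, difference 1.
(2143295+221064√94)^2 = 9187426914049 + 947610731760√94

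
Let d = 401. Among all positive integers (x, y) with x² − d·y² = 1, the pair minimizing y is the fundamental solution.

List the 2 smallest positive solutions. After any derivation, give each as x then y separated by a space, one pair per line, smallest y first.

√401 → a₀=20, period (40); ℓ=1 odd so k=1
a_0=20:  p_0=20·1+0=20,  q_0=20·0+1=1
a_1=40:  p_1=40·20+1=801,  q_1=40·1+0=40
(x₁, y₁) = (801, 40);  801² − 401·40² = 1 ✓
(x_2, y_2) = (801·801 + 401·40·40, 801·40 + 40·801) = (1283201, 64080)

801 40
1283201 64080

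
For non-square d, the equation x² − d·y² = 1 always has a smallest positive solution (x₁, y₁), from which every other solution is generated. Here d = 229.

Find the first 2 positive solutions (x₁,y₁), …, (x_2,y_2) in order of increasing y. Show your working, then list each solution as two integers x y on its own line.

d=229: √d = [15; 7,1,1,7,30] (ℓ=5, odd), read p_9/q_9
i=0: a=15 ⇒ p=15, q=1
i=1: a=7 ⇒ p=106, q=7
…
i=5: a=30 ⇒ p=51527, q=3405
…
i=8: a=1 ⇒ p=776325, q=51301
i=9: a=7 ⇒ p=5848201, q=386460
→ (5848201, 386460).  Check: 5848201²=34201454936401, 229·386460²=34201454936400, difference 1.
(5848201+386460√229)^2 = 68402909872801 + 4520191516920√229

5848201 386460
68402909872801 4520191516920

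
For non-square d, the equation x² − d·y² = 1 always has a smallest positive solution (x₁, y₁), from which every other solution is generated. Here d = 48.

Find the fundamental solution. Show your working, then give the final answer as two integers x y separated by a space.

√48 → a₀=6, period (1,12); ℓ=2 even so k=1
step 0: (6, 1)  from 6·(1,0) + (0,1)
step 1: (7, 1)  from 1·(6,1) + (1,0)
→ (7, 1).  Check: 7²=49, 48·1²=48, difference 1.

7 1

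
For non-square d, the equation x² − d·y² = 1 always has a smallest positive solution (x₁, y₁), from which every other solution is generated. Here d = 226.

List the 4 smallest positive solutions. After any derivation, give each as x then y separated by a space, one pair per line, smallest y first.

[15; 30] for √226; ℓ=1 ⇒ convergent index 1
i=0: a=15 ⇒ p=15, q=1
i=1: a=30 ⇒ p=451, q=30
(x₁, y₁) = (451, 30);  451² − 226·30² = 1 ✓
k=2:  x_2 = 451·451+226·30·30 = 406801,  y_2 = 451·30+30·451 = 27060
k=3:  x_3 = 451·406801+226·30·27060 = 366934051,  y_3 = 451·27060+30·406801 = 24408090
k=4:  x_4 = 451·366934051+226·30·24408090 = 330974107201,  y_4 = 451·24408090+30·366934051 = 22016070120

451 30
406801 27060
366934051 24408090
330974107201 22016070120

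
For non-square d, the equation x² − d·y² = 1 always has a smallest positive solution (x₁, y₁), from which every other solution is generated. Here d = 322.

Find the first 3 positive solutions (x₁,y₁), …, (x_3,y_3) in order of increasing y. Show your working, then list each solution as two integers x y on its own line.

[17; 1,16,1,34] for √322; ℓ=4 ⇒ convergent index 3
i=0: a=17 ⇒ p=17, q=1
…
i=2: a=16 ⇒ p=305, q=17
i=3: a=1 ⇒ p=323, q=18
→ (323, 18).  Check: 323²=104329, 322·18²=104328, difference 1.
n=2: (323,18)∘(323,18) = (323·323+322·18·18, 323·18+18·323) = (208657,11628)
n=3: (208657,11628)∘(323,18) = (323·208657+322·18·11628, 323·11628+18·208657) = (134792099,7511670)

323 18
208657 11628
134792099 7511670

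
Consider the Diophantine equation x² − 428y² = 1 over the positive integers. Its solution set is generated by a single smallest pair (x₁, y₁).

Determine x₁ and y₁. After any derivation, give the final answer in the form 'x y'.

1850887 89466

√428 → a₀=20, period (1,2,4,1,5,10,5,1,4,2,1,40); ℓ=12 even so k=11
a_0=20:  p_0=20·1+0=20,  q_0=20·0+1=1
…
a_2=2:  p_2=2·21+20=62,  q_2=2·1+1=3
…
a_4=1:  p_4=1·269+62=331,  q_4=1·13+3=16
…
a_6=10:  p_6=10·1924+331=19571,  q_6=10·93+16=946
a_7=5:  p_7=5·19571+1924=99779,  q_7=5·946+93=4823
…
a_9=4:  p_9=4·119350+99779=577179,  q_9=4·5769+4823=27899
a_10=2:  p_10=2·577179+119350=1273708,  q_10=2·27899+5769=61567
a_11=1:  p_11=1·1273708+577179=1850887,  q_11=1·61567+27899=89466
(x₁, y₁) = (1850887, 89466);  1850887² − 428·89466² = 1 ✓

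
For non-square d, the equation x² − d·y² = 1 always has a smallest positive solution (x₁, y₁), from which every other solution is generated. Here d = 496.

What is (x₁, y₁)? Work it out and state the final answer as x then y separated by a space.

4620799 207480

d=496: √d = [22; 3,1,2,4,1,…,1,3,44] (ℓ=16, even), read p_15/q_15
a_0=22:  p_0=22·1+0=22,  q_0=22·0+1=1
…
a_3=2:  p_3=2·89+67=245,  q_3=2·4+3=11
a_4=4:  p_4=4·245+89=1069,  q_4=4·11+4=48
…
a_6=1:  p_6=1·1314+1069=2383,  q_6=1·59+48=107
…
a_9=2:  p_9=2·14543+6080=35166,  q_9=2·653+273=1579
…
a_11=1:  p_11=1·49709+35166=84875,  q_11=1·2232+1579=3811
…
a_13=2:  p_13=2·389209+84875=863293,  q_13=2·17476+3811=38763
a_14=1:  p_14=1·863293+389209=1252502,  q_14=1·38763+17476=56239
a_15=3:  p_15=3·1252502+863293=4620799,  q_15=3·56239+38763=207480
(x₁, y₁) = (4620799, 207480);  4620799² − 496·207480² = 1 ✓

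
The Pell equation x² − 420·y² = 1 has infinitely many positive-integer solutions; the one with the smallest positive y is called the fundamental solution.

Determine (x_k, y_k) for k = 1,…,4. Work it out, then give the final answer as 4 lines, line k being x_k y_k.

41 2
3361 164
275561 13446
22592641 1102408

d=420: √d = [20; 2,40] (ℓ=2, even), read p_1/q_1
i=0: a=20 ⇒ p=20, q=1
i=1: a=2 ⇒ p=41, q=2
→ (41, 2).  Check: 41²=1681, 420·2²=1680, difference 1.
(41+2√420)^2 = 3361 + 164√420
(41+2√420)^3 = 275561 + 13446√420
(41+2√420)^4 = 22592641 + 1102408√420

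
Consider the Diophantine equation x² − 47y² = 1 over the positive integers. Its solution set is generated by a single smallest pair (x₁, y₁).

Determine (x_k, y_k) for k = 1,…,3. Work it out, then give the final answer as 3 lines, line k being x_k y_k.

48 7
4607 672
442224 64505

√47 = [6; 1,5,1,12, …], period ℓ=4 (even) → k=3
k=0  a_k=6  p_k/q_k = 6/1
k=1  a_k=1  p_k/q_k = 7/1
k=2  a_k=5  p_k/q_k = 41/6
k=3  a_k=1  p_k/q_k = 48/7
(x₁, y₁) = (48, 7);  48² − 47·7² = 1 ✓
k=2:  x_2 = 48·48+47·7·7 = 4607,  y_2 = 48·7+7·48 = 672
k=3:  x_3 = 48·4607+47·7·672 = 442224,  y_3 = 48·672+7·4607 = 64505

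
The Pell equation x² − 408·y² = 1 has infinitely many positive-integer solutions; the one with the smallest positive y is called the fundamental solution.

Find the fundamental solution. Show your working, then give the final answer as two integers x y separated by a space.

101 5

√408 = [20; 5,40, …], period ℓ=2 (even) → k=1
step 0: (20, 1)  from 20·(1,0) + (0,1)
step 1: (101, 5)  from 5·(20,1) + (1,0)
(x₁, y₁) = (101, 5);  101² − 408·5² = 1 ✓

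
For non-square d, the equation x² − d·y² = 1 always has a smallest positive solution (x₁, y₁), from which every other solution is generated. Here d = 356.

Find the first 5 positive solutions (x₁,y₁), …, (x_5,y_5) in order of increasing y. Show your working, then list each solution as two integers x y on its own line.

500001 26500
500002000001 26500053000
500003000004500001 26500106000079500
500004000010000008000001 26500159000265000106000
500005000017500025000012500001 26500212000556500530000132500

√356 = [18; 1,6,1,1,2,…,6,1,36, …], period ℓ=14 (even) → k=13
a_0=18:  p_0=18·1+0=18,  q_0=18·0+1=1
…
a_3=1:  p_3=1·132+19=151,  q_3=1·7+1=8
…
a_8=1:  p_8=1·8717+1000=9717,  q_8=1·462+53=515
a_9=2:  p_9=2·9717+8717=28151,  q_9=2·515+462=1492
a_10=1:  p_10=1·28151+9717=37868,  q_10=1·1492+515=2007
…
a_12=6:  p_12=6·66019+37868=433982,  q_12=6·3499+2007=23001
a_13=1:  p_13=1·433982+66019=500001,  q_13=1·23001+3499=26500
(x₁, y₁) = (500001, 26500);  500001² − 356·26500² = 1 ✓
(x_2, y_2) = (500001·500001 + 356·26500·26500, 500001·26500 + 26500·500001) = (500002000001, 26500053000)
(x_3, y_3) = (500001·500002000001 + 356·26500·26500053000, 500001·26500053000 + 26500·500002000001) = (500003000004500001, 26500106000079500)
(x_4, y_4) = (500001·500003000004500001 + 356·26500·26500106000079500, 500001·26500106000079500 + 26500·500003000004500001) = (500004000010000008000001, 26500159000265000106000)
(x_5, y_5) = (500001·500004000010000008000001 + 356·26500·26500159000265000106000, 500001·26500159000265000106000 + 26500·500004000010000008000001) = (500005000017500025000012500001, 26500212000556500530000132500)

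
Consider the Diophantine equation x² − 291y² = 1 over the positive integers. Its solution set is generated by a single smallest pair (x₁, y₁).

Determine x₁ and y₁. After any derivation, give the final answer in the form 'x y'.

√291 → a₀=17, period (17,34); ℓ=2 even so k=1
k=0  a_k=17  p_k/q_k = 17/1
k=1  a_k=17  p_k/q_k = 290/17
(x₁, y₁) = (290, 17);  290² − 291·17² = 1 ✓

290 17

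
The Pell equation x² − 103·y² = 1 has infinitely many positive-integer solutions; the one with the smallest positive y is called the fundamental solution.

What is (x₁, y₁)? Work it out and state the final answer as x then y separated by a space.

[10; 6,1,2,1,1,9,1,1,2,1,6,20] for √103; ℓ=12 ⇒ convergent index 11
k=0  a_k=10  p_k/q_k = 10/1
…
k=3  a_k=2  p_k/q_k = 203/20
k=4  a_k=1  p_k/q_k = 274/27
…
k=6  a_k=9  p_k/q_k = 4567/450
k=7  a_k=1  p_k/q_k = 5044/497
…
k=9  a_k=2  p_k/q_k = 24266/2391
k=10  a_k=1  p_k/q_k = 33877/3338
k=11  a_k=6  p_k/q_k = 227528/22419
(x₁, y₁) = (227528, 22419);  227528² − 103·22419² = 1 ✓

227528 22419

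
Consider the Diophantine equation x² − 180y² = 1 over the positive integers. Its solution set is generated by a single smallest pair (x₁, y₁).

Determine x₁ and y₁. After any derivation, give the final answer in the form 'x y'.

161 12

√180 → a₀=13, period (2,2,2,26); ℓ=4 even so k=3
i=0: a=13 ⇒ p=13, q=1
i=1: a=2 ⇒ p=27, q=2
i=2: a=2 ⇒ p=67, q=5
i=3: a=2 ⇒ p=161, q=12
(x₁, y₁) = (161, 12);  161² − 180·12² = 1 ✓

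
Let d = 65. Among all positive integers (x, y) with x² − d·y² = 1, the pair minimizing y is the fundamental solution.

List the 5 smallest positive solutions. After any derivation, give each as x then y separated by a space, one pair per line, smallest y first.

129 16
33281 4128
8586369 1065008
2215249921 274767936
571525893249 70889062480

d=65: √d = [8; 16] (ℓ=1, odd), read p_1/q_1
k=0  a_k=8  p_k/q_k = 8/1
k=1  a_k=16  p_k/q_k = 129/16
→ (129, 16).  Check: 129²=16641, 65·16²=16640, difference 1.
k=2:  x_2 = 129·129+65·16·16 = 33281,  y_2 = 129·16+16·129 = 4128
k=3:  x_3 = 129·33281+65·16·4128 = 8586369,  y_3 = 129·4128+16·33281 = 1065008
k=4:  x_4 = 129·8586369+65·16·1065008 = 2215249921,  y_4 = 129·1065008+16·8586369 = 274767936
k=5:  x_5 = 129·2215249921+65·16·274767936 = 571525893249,  y_5 = 129·274767936+16·2215249921 = 70889062480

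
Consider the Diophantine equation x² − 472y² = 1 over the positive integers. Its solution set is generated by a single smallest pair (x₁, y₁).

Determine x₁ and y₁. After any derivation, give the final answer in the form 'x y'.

√472 → a₀=21, period (1,2,1,1,1,…,2,1,42); ℓ=14 even so k=13
k=0  a_k=21  p_k/q_k = 21/1
k=1  a_k=1  p_k/q_k = 22/1
k=2  a_k=2  p_k/q_k = 65/3
k=3  a_k=1  p_k/q_k = 87/4
k=4  a_k=1  p_k/q_k = 152/7
k=5  a_k=1  p_k/q_k = 239/11
k=6  a_k=4  p_k/q_k = 1108/51
…
k=9  a_k=1  p_k/q_k = 30003/1381
…
k=11  a_k=1  p_k/q_k = 84230/3877
k=12  a_k=2  p_k/q_k = 222687/10250
k=13  a_k=1  p_k/q_k = 306917/14127
(x₁, y₁) = (306917, 14127);  306917² − 472·14127² = 1 ✓

306917 14127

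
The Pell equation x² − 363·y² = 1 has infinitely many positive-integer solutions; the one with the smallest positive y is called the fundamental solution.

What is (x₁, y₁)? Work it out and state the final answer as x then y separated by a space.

362 19

√363 = [19; 19,38, …], period ℓ=2 (even) → k=1
k=0  a_k=19  p_k/q_k = 19/1
k=1  a_k=19  p_k/q_k = 362/19
(x₁, y₁) = (362, 19);  362² − 363·19² = 1 ✓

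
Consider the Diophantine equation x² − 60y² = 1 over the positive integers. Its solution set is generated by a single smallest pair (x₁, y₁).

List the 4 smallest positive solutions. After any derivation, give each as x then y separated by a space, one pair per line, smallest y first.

√60 = [7; 1,2,1,14, …], period ℓ=4 (even) → k=3
step 0: (7, 1)  from 7·(1,0) + (0,1)
step 1: (8, 1)  from 1·(7,1) + (1,0)
step 2: (23, 3)  from 2·(8,1) + (7,1)
step 3: (31, 4)  from 1·(23,3) + (8,1)
fundamental: x₁=31, y₁=4  (since 961 − 60·16 = 1)
(31+4√60)^2 = 1921 + 248√60
(31+4√60)^3 = 119071 + 15372√60
(31+4√60)^4 = 7380481 + 952816√60

31 4
1921 248
119071 15372
7380481 952816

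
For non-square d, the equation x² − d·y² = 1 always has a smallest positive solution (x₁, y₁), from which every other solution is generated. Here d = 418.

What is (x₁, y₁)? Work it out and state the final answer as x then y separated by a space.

[20; 2,4,20,4,2,40] for √418; ℓ=6 ⇒ convergent index 5
step 0: (20, 1)  from 20·(1,0) + (0,1)
…
step 3: (3721, 182)  from 20·(184,9) + (41,2)
step 4: (15068, 737)  from 4·(3721,182) + (184,9)
step 5: (33857, 1656)  from 2·(15068,737) + (3721,182)
→ (33857, 1656).  Check: 33857²=1146296449, 418·1656²=1146296448, difference 1.

33857 1656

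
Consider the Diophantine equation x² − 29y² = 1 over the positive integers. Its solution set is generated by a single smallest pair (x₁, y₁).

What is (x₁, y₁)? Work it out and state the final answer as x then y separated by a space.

9801 1820

d=29: √d = [5; 2,1,1,2,10] (ℓ=5, odd), read p_9/q_9
a_0=5:  p_0=5·1+0=5,  q_0=5·0+1=1
a_1=2:  p_1=2·5+1=11,  q_1=2·1+0=2
a_2=1:  p_2=1·11+5=16,  q_2=1·2+1=3
a_3=1:  p_3=1·16+11=27,  q_3=1·3+2=5
a_4=2:  p_4=2·27+16=70,  q_4=2·5+3=13
…
a_6=2:  p_6=2·727+70=1524,  q_6=2·135+13=283
a_7=1:  p_7=1·1524+727=2251,  q_7=1·283+135=418
a_8=1:  p_8=1·2251+1524=3775,  q_8=1·418+283=701
a_9=2:  p_9=2·3775+2251=9801,  q_9=2·701+418=1820
fundamental: x₁=9801, y₁=1820  (since 96059601 − 29·3312400 = 1)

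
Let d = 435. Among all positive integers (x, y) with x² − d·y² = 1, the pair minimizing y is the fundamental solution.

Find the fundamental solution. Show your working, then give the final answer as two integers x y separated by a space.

146 7

[20; 1,5,1,40] for √435; ℓ=4 ⇒ convergent index 3
a_0=20:  p_0=20·1+0=20,  q_0=20·0+1=1
a_1=1:  p_1=1·20+1=21,  q_1=1·1+0=1
a_2=5:  p_2=5·21+20=125,  q_2=5·1+1=6
a_3=1:  p_3=1·125+21=146,  q_3=1·6+1=7
(x₁, y₁) = (146, 7);  146² − 435·7² = 1 ✓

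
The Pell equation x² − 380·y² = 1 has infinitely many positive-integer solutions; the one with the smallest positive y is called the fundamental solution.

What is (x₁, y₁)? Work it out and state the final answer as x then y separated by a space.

√380 = [19; 2,38, …], period ℓ=2 (even) → k=1
k=0  a_k=19  p_k/q_k = 19/1
k=1  a_k=2  p_k/q_k = 39/2
(x₁, y₁) = (39, 2);  39² − 380·2² = 1 ✓

39 2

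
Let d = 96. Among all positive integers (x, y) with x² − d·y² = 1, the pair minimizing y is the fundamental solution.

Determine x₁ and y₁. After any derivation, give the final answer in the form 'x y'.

[9; 1,3,1,18] for √96; ℓ=4 ⇒ convergent index 3
i=0: a=9 ⇒ p=9, q=1
i=1: a=1 ⇒ p=10, q=1
i=2: a=3 ⇒ p=39, q=4
i=3: a=1 ⇒ p=49, q=5
(x₁, y₁) = (49, 5);  49² − 96·5² = 1 ✓

49 5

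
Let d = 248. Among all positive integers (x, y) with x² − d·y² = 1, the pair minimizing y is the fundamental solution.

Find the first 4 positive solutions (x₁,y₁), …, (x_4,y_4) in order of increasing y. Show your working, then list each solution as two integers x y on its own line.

d=248: √d = [15; 1,2,1,30] (ℓ=4, even), read p_3/q_3
step 0: (15, 1)  from 15·(1,0) + (0,1)
step 1: (16, 1)  from 1·(15,1) + (1,0)
step 2: (47, 3)  from 2·(16,1) + (15,1)
step 3: (63, 4)  from 1·(47,3) + (16,1)
(x₁, y₁) = (63, 4);  63² − 248·4² = 1 ✓
n=2: (63,4)∘(63,4) = (63·63+248·4·4, 63·4+4·63) = (7937,504)
n=3: (7937,504)∘(63,4) = (63·7937+248·4·504, 63·504+4·7937) = (999999,63500)
n=4: (999999,63500)∘(63,4) = (63·999999+248·4·63500, 63·63500+4·999999) = (125991937,8000496)

63 4
7937 504
999999 63500
125991937 8000496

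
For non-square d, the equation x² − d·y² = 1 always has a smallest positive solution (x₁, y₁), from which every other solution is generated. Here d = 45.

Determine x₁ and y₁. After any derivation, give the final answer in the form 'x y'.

161 24

√45 → a₀=6, period (1,2,2,2,1,12); ℓ=6 even so k=5
i=0: a=6 ⇒ p=6, q=1
…
i=4: a=2 ⇒ p=114, q=17
i=5: a=1 ⇒ p=161, q=24
(x₁, y₁) = (161, 24);  161² − 45·24² = 1 ✓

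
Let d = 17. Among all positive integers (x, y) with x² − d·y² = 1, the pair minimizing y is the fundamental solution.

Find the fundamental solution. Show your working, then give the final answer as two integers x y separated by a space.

33 8

[4; 8] for √17; ℓ=1 ⇒ convergent index 1
step 0: (4, 1)  from 4·(1,0) + (0,1)
step 1: (33, 8)  from 8·(4,1) + (1,0)
fundamental: x₁=33, y₁=8  (since 1089 − 17·64 = 1)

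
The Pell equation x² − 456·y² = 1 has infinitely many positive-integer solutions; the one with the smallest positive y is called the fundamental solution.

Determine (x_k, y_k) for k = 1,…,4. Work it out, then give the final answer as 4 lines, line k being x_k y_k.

√456 → a₀=21, period (2,1,4,1,2,42); ℓ=6 even so k=5
step 0: (21, 1)  from 21·(1,0) + (0,1)
step 1: (43, 2)  from 2·(21,1) + (1,0)
step 2: (64, 3)  from 1·(43,2) + (21,1)
step 3: (299, 14)  from 4·(64,3) + (43,2)
step 4: (363, 17)  from 1·(299,14) + (64,3)
step 5: (1025, 48)  from 2·(363,17) + (299,14)
(x₁, y₁) = (1025, 48);  1025² − 456·48² = 1 ✓
(x_2, y_2) = (1025·1025 + 456·48·48, 1025·48 + 48·1025) = (2101249, 98400)
(x_3, y_3) = (1025·2101249 + 456·48·98400, 1025·98400 + 48·2101249) = (4307559425, 201719952)
(x_4, y_4) = (1025·4307559425 + 456·48·201719952, 1025·201719952 + 48·4307559425) = (8830494720001, 413525803200)

1025 48
2101249 98400
4307559425 201719952
8830494720001 413525803200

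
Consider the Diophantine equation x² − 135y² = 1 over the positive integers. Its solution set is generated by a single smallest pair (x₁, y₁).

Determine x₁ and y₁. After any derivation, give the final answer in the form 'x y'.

d=135: √d = [11; 1,1,1,1,1,1,1,22] (ℓ=8, even), read p_7/q_7
a_0=11:  p_0=11·1+0=11,  q_0=11·0+1=1
a_1=1:  p_1=1·11+1=12,  q_1=1·1+0=1
…
a_4=1:  p_4=1·35+23=58,  q_4=1·3+2=5
…
a_6=1:  p_6=1·93+58=151,  q_6=1·8+5=13
a_7=1:  p_7=1·151+93=244,  q_7=1·13+8=21
(x₁, y₁) = (244, 21);  244² − 135·21² = 1 ✓

244 21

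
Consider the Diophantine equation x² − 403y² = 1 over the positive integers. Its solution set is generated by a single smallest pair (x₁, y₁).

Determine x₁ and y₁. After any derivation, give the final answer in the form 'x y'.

669878 33369

d=403: √d = [20; 13,2,1,3,1,3,1,2,13,40] (ℓ=10, even), read p_9/q_9
i=0: a=20 ⇒ p=20, q=1
…
i=4: a=3 ⇒ p=2951, q=147
i=5: a=1 ⇒ p=3754, q=187
…
i=8: a=2 ⇒ p=50147, q=2498
i=9: a=13 ⇒ p=669878, q=33369
→ (669878, 33369).  Check: 669878²=448736534884, 403·33369²=448736534883, difference 1.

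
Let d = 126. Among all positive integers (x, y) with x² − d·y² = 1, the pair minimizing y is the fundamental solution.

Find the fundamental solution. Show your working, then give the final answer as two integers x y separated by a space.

√126 = [11; 4,2,4,22, …], period ℓ=4 (even) → k=3
a_0=11:  p_0=11·1+0=11,  q_0=11·0+1=1
a_1=4:  p_1=4·11+1=45,  q_1=4·1+0=4
a_2=2:  p_2=2·45+11=101,  q_2=2·4+1=9
a_3=4:  p_3=4·101+45=449,  q_3=4·9+4=40
→ (449, 40).  Check: 449²=201601, 126·40²=201600, difference 1.

449 40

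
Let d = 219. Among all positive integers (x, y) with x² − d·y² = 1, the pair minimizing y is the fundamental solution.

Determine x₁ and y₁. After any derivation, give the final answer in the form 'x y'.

74 5

√219 → a₀=14, period (1,3,1,28); ℓ=4 even so k=3
a_0=14:  p_0=14·1+0=14,  q_0=14·0+1=1
a_1=1:  p_1=1·14+1=15,  q_1=1·1+0=1
a_2=3:  p_2=3·15+14=59,  q_2=3·1+1=4
a_3=1:  p_3=1·59+15=74,  q_3=1·4+1=5
→ (74, 5).  Check: 74²=5476, 219·5²=5475, difference 1.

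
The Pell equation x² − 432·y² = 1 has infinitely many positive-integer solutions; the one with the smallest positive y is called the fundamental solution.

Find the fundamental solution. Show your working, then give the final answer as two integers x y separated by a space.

√432 → a₀=20, period (1,3,1,1,1,3,1,40); ℓ=8 even so k=7
i=0: a=20 ⇒ p=20, q=1
…
i=2: a=3 ⇒ p=83, q=4
i=3: a=1 ⇒ p=104, q=5
i=4: a=1 ⇒ p=187, q=9
i=5: a=1 ⇒ p=291, q=14
i=6: a=3 ⇒ p=1060, q=51
i=7: a=1 ⇒ p=1351, q=65
→ (1351, 65).  Check: 1351²=1825201, 432·65²=1825200, difference 1.

1351 65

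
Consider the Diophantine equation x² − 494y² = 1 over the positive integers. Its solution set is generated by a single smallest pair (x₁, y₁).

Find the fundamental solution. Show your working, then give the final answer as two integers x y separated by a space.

d=494: √d = [22; 4,2,2,1,2,1,2,2,4,44] (ℓ=10, even), read p_9/q_9
a_0=22:  p_0=22·1+0=22,  q_0=22·0+1=1
…
a_2=2:  p_2=2·89+22=200,  q_2=2·4+1=9
…
a_6=1:  p_6=1·1867+689=2556,  q_6=1·84+31=115
a_7=2:  p_7=2·2556+1867=6979,  q_7=2·115+84=314
a_8=2:  p_8=2·6979+2556=16514,  q_8=2·314+115=743
a_9=4:  p_9=4·16514+6979=73035,  q_9=4·743+314=3286
fundamental: x₁=73035, y₁=3286  (since 5334111225 − 494·10797796 = 1)

73035 3286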